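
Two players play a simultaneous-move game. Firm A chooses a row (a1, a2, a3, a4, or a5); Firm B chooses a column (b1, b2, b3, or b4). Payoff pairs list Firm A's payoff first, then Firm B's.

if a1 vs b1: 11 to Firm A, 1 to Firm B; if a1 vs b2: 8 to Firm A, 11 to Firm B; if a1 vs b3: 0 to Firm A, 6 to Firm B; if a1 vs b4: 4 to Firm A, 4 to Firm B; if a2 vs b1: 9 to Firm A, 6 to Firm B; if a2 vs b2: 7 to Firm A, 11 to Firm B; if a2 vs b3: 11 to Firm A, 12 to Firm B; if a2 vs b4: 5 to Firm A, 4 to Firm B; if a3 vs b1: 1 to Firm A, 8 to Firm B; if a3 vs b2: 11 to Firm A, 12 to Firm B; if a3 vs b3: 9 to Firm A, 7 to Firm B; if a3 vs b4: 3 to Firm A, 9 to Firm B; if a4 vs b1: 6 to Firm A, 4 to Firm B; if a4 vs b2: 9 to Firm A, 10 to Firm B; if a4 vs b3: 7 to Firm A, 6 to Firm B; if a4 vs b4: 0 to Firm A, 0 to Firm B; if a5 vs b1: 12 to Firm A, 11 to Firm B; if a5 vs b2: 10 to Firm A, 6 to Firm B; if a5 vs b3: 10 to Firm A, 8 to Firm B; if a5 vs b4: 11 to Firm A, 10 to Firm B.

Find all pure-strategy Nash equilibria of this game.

(a2, b3), (a3, b2), and (a5, b1)

A profile is a Nash equilibrium when each player is best-responding to the other.
Firm A's best responses — vs b1: a5 (payoff 12); vs b2: a3 (payoff 11); vs b3: a2 (payoff 11); vs b4: a5 (payoff 11).
Firm B's best responses — vs a1: b2 (payoff 11); vs a2: b3 (payoff 12); vs a3: b2 (payoff 12); vs a4: b2 (payoff 10); vs a5: b1 (payoff 11).
Mutual best responses occur at (a2, b3), (a3, b2), and (a5, b1); at each, neither player gains by switching.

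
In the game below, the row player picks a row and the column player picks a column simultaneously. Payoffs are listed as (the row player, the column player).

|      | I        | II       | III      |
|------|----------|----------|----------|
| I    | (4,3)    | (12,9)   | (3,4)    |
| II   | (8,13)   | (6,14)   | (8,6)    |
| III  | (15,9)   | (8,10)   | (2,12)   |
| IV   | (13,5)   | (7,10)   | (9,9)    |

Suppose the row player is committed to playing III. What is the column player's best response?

With the row player fixed at III, the column player's payoffs are: I → 9, II → 10, III → 12.
The maximum is 12, achieved by III.

III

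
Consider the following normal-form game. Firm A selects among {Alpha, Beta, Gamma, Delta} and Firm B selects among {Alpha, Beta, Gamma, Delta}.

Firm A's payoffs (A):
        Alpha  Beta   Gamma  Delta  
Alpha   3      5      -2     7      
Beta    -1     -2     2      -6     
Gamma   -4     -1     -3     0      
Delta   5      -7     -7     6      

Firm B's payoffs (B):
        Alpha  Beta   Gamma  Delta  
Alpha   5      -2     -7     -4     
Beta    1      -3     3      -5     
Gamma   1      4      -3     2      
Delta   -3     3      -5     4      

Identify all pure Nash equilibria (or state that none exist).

(Beta, Gamma)

A profile is a Nash equilibrium when each player is best-responding to the other.
Firm A's best responses — vs Alpha: Delta (payoff 5); vs Beta: Alpha (payoff 5); vs Gamma: Beta (payoff 2); vs Delta: Alpha (payoff 7).
Firm B's best responses — vs Alpha: Alpha (payoff 5); vs Beta: Gamma (payoff 3); vs Gamma: Beta (payoff 4); vs Delta: Delta (payoff 4).
The only mutual best response is (Beta, Gamma); neither player gains by switching there.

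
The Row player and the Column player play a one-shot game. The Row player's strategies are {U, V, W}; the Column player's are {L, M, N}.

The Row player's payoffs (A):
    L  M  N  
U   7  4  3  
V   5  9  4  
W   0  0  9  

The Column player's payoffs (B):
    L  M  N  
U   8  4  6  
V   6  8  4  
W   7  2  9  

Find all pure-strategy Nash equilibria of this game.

(U, L), (V, M), and (W, N)

Find each player's best response to every opponent strategy; NE are the intersections.
The Row player's best responses — vs L: U (payoff 7); vs M: V (payoff 9); vs N: W (payoff 9).
The Column player's best responses — vs U: L (payoff 8); vs V: M (payoff 8); vs W: N (payoff 9).
Mutual best responses occur at (U, L), (V, M), and (W, N); at each, neither player gains by switching.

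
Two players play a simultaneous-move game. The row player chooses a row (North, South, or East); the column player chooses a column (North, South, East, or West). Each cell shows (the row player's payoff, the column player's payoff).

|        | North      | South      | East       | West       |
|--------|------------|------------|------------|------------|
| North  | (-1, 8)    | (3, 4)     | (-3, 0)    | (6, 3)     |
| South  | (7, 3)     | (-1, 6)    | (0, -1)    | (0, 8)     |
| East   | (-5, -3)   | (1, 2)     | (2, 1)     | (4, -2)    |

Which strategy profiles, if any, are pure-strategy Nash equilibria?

There is no pure-strategy Nash equilibrium

A profile is a Nash equilibrium when each player is best-responding to the other.
The row player's best responses — vs North: South (payoff 7); vs South: North (payoff 3); vs East: East (payoff 2); vs West: North (payoff 6).
The column player's best responses — vs North: North (payoff 8); vs South: West (payoff 8); vs East: South (payoff 2).
No cell has both players best-responding. For instance, the row player's best reply to North is South, but against South the column player prefers West over North.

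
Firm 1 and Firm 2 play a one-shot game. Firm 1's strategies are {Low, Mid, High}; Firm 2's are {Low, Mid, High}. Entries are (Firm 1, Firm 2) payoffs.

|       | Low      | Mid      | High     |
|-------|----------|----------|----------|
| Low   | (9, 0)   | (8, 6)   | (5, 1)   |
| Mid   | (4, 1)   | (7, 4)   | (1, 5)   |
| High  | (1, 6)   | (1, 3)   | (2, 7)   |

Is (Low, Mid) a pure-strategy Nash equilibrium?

Holding Firm 2 at Mid: Firm 1 gets 8 from Low, versus 7 from Mid, 1 from High. No profitable deviation for Firm 1.
Holding Firm 1 at Low: Firm 2 gets 6 from Mid, versus 0 from Low, 1 from High. No profitable deviation for Firm 2 either.

Yes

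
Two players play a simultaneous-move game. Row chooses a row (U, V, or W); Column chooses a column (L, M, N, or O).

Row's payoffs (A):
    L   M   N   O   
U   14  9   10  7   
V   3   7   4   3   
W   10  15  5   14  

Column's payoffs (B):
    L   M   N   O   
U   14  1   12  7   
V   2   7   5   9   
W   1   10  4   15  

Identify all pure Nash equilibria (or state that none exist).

(U, L) and (W, O)

A profile is a Nash equilibrium when each player is best-responding to the other.
Row's best responses — vs L: U (payoff 14); vs M: W (payoff 15); vs N: U (payoff 10); vs O: W (payoff 14).
Column's best responses — vs U: L (payoff 14); vs V: O (payoff 9); vs W: O (payoff 15).
Mutual best responses occur at (U, L) and (W, O); at each, neither player gains by switching.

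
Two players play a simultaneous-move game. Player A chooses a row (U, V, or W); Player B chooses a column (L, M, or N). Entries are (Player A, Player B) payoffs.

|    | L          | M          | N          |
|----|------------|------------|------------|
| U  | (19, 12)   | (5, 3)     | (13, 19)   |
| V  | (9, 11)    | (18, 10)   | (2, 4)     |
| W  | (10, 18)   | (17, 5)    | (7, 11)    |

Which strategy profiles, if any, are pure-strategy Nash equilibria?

(U, N)

Check mutual best responses: a cell is a NE iff neither player can gain by unilaterally deviating.
Player A's best responses — vs L: U (payoff 19); vs M: V (payoff 18); vs N: U (payoff 13).
Player B's best responses — vs U: N (payoff 19); vs V: L (payoff 11); vs W: L (payoff 18).
The only mutual best response is (U, N); neither player gains by switching there.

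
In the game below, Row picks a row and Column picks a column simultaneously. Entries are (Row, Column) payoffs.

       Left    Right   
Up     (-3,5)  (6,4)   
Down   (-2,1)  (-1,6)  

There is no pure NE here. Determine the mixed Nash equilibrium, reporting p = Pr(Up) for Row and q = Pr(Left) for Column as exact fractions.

Each player's mixing probability is pinned down by making the *other* player indifferent.
Column indifferent between Left and Right: p·5 + (1−p)·1 = p·4 + (1−p)·6 ⟹ 1 + 4p = 6 + (-2)p ⟹ p = 5/6.
Row indifferent between Up and Down: q·(-3) + (1−q)·6 = q·(-2) + (1−q)·(-1) ⟹ 6 + (-9)q = (-1) + (-1)q ⟹ q = 7/8.

p = 5/6, q = 7/8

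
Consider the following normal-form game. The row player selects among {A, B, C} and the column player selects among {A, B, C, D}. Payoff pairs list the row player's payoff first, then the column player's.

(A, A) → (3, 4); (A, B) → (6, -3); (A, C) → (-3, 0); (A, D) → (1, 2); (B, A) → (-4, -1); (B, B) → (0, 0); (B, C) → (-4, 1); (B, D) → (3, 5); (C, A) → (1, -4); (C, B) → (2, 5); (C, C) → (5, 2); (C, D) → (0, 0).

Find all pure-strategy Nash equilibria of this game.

A profile is a Nash equilibrium when each player is best-responding to the other.
The row player's best responses — vs A: A (payoff 3); vs B: A (payoff 6); vs C: C (payoff 5); vs D: B (payoff 3).
The column player's best responses — vs A: A (payoff 4); vs B: D (payoff 5); vs C: B (payoff 5).
Mutual best responses occur at (A, A) and (B, D); at each, neither player gains by switching.

(A, A) and (B, D)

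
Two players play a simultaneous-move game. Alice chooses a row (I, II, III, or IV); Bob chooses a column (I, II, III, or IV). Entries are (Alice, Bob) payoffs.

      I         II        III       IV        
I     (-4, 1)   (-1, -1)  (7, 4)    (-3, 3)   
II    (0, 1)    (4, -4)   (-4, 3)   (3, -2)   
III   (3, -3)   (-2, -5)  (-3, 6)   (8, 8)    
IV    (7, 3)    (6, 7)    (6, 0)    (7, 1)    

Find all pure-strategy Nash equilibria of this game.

(I, III), (III, IV), and (IV, II)

Find each player's best response to every opponent strategy; NE are the intersections.
Alice's best responses — vs I: IV (payoff 7); vs II: IV (payoff 6); vs III: I (payoff 7); vs IV: III (payoff 8).
Bob's best responses — vs I: III (payoff 4); vs II: III (payoff 3); vs III: IV (payoff 8); vs IV: II (payoff 7).
Mutual best responses occur at (I, III), (III, IV), and (IV, II); at each, neither player gains by switching.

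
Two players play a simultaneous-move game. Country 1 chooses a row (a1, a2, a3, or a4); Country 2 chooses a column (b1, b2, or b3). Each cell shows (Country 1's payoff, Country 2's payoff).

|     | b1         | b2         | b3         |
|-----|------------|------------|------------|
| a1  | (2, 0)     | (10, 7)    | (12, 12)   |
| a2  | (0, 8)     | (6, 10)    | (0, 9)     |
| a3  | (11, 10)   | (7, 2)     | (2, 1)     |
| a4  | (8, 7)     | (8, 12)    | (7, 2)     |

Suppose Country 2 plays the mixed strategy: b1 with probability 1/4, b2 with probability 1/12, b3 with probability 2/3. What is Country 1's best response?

Compute Country 1's expected payoff from each pure strategy against the given mix.
a1: (1/4)·2 + (1/12)·10 + (2/3)·12 = 28/3
a2: (1/4)·0 + (1/12)·6 + (2/3)·0 = 1/2
a3: (1/4)·11 + (1/12)·7 + (2/3)·2 = 14/3
a4: (1/4)·8 + (1/12)·8 + (2/3)·7 = 22/3
Highest expected payoff is 28/3, from a1.

a1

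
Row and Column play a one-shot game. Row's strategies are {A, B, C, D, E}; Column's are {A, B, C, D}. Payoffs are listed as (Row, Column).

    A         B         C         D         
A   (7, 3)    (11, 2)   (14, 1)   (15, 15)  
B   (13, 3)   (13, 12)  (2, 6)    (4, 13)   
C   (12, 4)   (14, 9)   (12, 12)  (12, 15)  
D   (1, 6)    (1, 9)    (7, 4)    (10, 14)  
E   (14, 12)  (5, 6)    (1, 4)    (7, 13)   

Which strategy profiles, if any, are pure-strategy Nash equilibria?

(A, D)

Check mutual best responses: a cell is a NE iff neither player can gain by unilaterally deviating.
Row's best responses — vs A: E (payoff 14); vs B: C (payoff 14); vs C: A (payoff 14); vs D: A (payoff 15).
Column's best responses — vs A: D (payoff 15); vs B: D (payoff 13); vs C: D (payoff 15); vs D: D (payoff 14); vs E: D (payoff 13).
The only mutual best response is (A, D); neither player gains by switching there.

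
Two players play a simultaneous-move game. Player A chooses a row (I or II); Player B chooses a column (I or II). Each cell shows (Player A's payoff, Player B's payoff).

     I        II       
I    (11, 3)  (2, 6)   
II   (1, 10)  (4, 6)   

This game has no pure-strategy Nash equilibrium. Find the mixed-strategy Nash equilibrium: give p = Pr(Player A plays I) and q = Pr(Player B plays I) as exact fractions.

Each player's mixing probability is pinned down by making the *other* player indifferent.
Player B indifferent between I and II: p·3 + (1−p)·10 = p·6 + (1−p)·6 ⟹ 10 + (-7)p = 6 + 0p ⟹ p = 4/7.
Player A indifferent between I and II: q·11 + (1−q)·2 = q·1 + (1−q)·4 ⟹ 2 + 9q = 4 + (-3)q ⟹ q = 1/6.

p = 4/7, q = 1/6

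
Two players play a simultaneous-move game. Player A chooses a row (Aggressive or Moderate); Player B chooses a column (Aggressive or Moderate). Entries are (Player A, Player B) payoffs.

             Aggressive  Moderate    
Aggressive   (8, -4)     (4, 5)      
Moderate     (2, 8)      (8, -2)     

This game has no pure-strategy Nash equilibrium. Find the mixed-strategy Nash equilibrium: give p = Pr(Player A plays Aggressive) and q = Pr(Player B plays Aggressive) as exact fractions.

Each player's mixing probability is pinned down by making the *other* player indifferent.
Player B indifferent between Aggressive and Moderate: p·(-4) + (1−p)·8 = p·5 + (1−p)·(-2) ⟹ 8 + (-12)p = (-2) + 7p ⟹ p = 10/19.
Player A indifferent between Aggressive and Moderate: q·8 + (1−q)·4 = q·2 + (1−q)·8 ⟹ 4 + 4q = 8 + (-6)q ⟹ q = 2/5.

p = 10/19, q = 2/5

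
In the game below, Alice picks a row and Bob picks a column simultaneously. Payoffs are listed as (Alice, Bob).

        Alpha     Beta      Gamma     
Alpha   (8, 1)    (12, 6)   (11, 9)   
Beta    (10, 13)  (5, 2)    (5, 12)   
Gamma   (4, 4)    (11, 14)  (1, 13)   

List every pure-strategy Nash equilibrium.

(Alpha, Gamma) and (Beta, Alpha)

Find each player's best response to every opponent strategy; NE are the intersections.
Alice's best responses — vs Alpha: Beta (payoff 10); vs Beta: Alpha (payoff 12); vs Gamma: Alpha (payoff 11).
Bob's best responses — vs Alpha: Gamma (payoff 9); vs Beta: Alpha (payoff 13); vs Gamma: Beta (payoff 14).
Mutual best responses occur at (Alpha, Gamma) and (Beta, Alpha); at each, neither player gains by switching.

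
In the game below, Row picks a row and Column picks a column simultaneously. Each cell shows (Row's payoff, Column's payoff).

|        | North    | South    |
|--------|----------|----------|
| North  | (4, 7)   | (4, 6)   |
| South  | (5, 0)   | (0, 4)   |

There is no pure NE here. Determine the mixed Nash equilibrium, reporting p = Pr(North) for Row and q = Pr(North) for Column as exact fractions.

p = 4/5, q = 4/5

In a mixed NE each player is indifferent between their pure strategies, so the opponent's mix sets the indifference.
Column indifferent between North and South: p·7 + (1−p)·0 = p·6 + (1−p)·4 ⟹ 0 + 7p = 4 + 2p ⟹ p = 4/5.
Row indifferent between North and South: q·4 + (1−q)·4 = q·5 + (1−q)·0 ⟹ 4 + 0q = 0 + 5q ⟹ q = 4/5.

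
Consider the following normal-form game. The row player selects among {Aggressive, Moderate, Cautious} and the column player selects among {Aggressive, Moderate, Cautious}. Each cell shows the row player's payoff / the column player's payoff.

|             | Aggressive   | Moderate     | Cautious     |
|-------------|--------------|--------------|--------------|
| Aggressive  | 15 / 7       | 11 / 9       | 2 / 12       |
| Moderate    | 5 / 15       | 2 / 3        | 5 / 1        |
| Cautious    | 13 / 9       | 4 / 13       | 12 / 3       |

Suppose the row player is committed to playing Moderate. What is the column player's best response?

With the row player fixed at Moderate, the column player's payoffs are: Aggressive → 15, Moderate → 3, Cautious → 1.
The maximum is 15, achieved by Aggressive.

Aggressive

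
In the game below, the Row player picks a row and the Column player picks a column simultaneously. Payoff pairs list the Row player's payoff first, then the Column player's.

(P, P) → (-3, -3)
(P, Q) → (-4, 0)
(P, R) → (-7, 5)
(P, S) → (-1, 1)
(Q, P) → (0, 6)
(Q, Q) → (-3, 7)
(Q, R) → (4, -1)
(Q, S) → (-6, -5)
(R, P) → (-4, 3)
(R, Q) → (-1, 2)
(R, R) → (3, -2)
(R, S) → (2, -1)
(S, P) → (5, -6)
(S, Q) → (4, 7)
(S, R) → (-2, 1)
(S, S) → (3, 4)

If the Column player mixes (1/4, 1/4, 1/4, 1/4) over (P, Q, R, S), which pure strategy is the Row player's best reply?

Compute the Row player's expected payoff from each pure strategy against the given mix.
P: (1/4)·(-3) + (1/4)·(-4) + (1/4)·(-7) + (1/4)·(-1) = -15/4
Q: (1/4)·0 + (1/4)·(-3) + (1/4)·4 + (1/4)·(-6) = -5/4
R: (1/4)·(-4) + (1/4)·(-1) + (1/4)·3 + (1/4)·2 = 0
S: (1/4)·5 + (1/4)·4 + (1/4)·(-2) + (1/4)·3 = 5/2
Highest expected payoff is 5/2, from S.

S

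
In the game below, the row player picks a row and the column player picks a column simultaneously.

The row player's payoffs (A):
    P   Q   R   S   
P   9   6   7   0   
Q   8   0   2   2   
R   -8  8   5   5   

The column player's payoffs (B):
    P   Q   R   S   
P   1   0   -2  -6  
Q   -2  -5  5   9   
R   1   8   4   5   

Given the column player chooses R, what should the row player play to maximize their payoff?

P

With the column player fixed at R, the row player's payoffs are: P → 7, Q → 2, R → 5.
The maximum is 7, achieved by P.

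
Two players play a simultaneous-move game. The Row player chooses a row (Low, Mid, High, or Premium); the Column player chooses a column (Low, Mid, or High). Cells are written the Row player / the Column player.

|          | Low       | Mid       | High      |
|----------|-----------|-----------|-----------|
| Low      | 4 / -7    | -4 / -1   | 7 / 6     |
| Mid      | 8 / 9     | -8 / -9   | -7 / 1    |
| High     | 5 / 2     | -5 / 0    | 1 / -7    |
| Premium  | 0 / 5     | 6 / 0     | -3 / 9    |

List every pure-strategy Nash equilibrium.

A profile is a Nash equilibrium when each player is best-responding to the other.
The Row player's best responses — vs Low: Mid (payoff 8); vs Mid: Premium (payoff 6); vs High: Low (payoff 7).
The Column player's best responses — vs Low: High (payoff 6); vs Mid: Low (payoff 9); vs High: Low (payoff 2); vs Premium: High (payoff 9).
Mutual best responses occur at (Low, High) and (Mid, Low); at each, neither player gains by switching.

(Low, High) and (Mid, Low)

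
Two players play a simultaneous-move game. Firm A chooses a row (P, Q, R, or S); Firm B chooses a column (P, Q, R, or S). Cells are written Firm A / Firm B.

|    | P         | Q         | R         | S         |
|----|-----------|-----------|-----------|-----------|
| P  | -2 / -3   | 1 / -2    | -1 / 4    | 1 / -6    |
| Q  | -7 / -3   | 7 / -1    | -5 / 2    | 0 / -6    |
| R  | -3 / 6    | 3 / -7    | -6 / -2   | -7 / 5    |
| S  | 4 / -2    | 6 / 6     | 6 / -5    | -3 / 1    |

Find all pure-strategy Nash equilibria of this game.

None

Check mutual best responses: a cell is a NE iff neither player can gain by unilaterally deviating.
Firm A's best responses — vs P: S (payoff 4); vs Q: Q (payoff 7); vs R: S (payoff 6); vs S: P (payoff 1).
Firm B's best responses — vs P: R (payoff 4); vs Q: R (payoff 2); vs R: P (payoff 6); vs S: Q (payoff 6).
No cell has both players best-responding. For instance, Firm A's best reply to S is P, but against P Firm B prefers R over S.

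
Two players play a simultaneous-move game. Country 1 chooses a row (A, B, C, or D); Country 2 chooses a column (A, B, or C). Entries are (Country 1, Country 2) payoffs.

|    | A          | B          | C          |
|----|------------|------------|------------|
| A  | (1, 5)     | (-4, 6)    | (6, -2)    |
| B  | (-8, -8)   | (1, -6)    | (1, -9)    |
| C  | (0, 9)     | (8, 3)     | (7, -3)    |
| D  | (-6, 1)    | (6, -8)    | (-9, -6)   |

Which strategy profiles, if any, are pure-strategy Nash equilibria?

A profile is a Nash equilibrium when each player is best-responding to the other.
Country 1's best responses — vs A: A (payoff 1); vs B: C (payoff 8); vs C: C (payoff 7).
Country 2's best responses — vs A: B (payoff 6); vs B: B (payoff -6); vs C: A (payoff 9); vs D: A (payoff 1).
No cell has both players best-responding. For instance, Country 1's best reply to A is A, but against A Country 2 prefers B over A.

None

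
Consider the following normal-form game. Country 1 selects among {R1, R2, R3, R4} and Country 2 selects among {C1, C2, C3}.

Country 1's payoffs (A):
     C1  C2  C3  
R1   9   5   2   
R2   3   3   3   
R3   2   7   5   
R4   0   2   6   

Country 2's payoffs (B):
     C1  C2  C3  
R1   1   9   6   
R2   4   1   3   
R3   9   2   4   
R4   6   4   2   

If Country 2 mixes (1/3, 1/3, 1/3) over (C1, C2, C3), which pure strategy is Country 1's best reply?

Country 1's best reply maximizes expected payoff against the mix.
R1: (1/3)·9 + (1/3)·5 + (1/3)·2 = 16/3
R2: (1/3)·3 + (1/3)·3 + (1/3)·3 = 3
R3: (1/3)·2 + (1/3)·7 + (1/3)·5 = 14/3
R4: (1/3)·0 + (1/3)·2 + (1/3)·6 = 8/3
Highest expected payoff is 16/3, from R1.

R1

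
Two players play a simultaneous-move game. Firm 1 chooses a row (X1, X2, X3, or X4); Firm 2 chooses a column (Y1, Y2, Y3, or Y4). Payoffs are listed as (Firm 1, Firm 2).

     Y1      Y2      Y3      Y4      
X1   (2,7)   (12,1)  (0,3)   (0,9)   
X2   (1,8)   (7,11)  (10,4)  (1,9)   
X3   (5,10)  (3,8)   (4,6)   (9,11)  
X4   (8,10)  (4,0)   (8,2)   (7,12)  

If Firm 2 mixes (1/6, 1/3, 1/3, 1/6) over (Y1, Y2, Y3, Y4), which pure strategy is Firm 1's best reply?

X4

Firm 1's best reply maximizes expected payoff against the mix.
X1: (1/6)·2 + (1/3)·12 + (1/3)·0 + (1/6)·0 = 13/3
X2: (1/6)·1 + (1/3)·7 + (1/3)·10 + (1/6)·1 = 6
X3: (1/6)·5 + (1/3)·3 + (1/3)·4 + (1/6)·9 = 14/3
X4: (1/6)·8 + (1/3)·4 + (1/3)·8 + (1/6)·7 = 13/2
Highest expected payoff is 13/2, from X4.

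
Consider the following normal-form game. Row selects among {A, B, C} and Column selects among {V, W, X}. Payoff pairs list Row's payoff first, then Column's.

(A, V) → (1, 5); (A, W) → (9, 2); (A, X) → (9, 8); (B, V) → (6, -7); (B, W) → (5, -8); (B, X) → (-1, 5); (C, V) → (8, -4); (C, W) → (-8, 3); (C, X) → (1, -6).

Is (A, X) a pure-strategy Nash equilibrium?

Holding Column at X: Row gets 9 from A, versus -1 from B, 1 from C. No profitable deviation for Row.
Holding Row at A: Column gets 8 from X, versus 5 from V, 2 from W. No profitable deviation for Column either.

Yes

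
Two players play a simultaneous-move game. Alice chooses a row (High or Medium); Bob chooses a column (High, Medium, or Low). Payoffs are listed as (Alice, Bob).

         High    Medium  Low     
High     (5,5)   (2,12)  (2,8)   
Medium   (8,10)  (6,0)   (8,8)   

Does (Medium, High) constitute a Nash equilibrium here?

Holding Bob at High: Alice gets 8 from Medium, versus 5 from High. No profitable deviation for Alice.
Holding Alice at Medium: Bob gets 10 from High, versus 0 from Medium, 8 from Low. No profitable deviation for Bob either.

Yes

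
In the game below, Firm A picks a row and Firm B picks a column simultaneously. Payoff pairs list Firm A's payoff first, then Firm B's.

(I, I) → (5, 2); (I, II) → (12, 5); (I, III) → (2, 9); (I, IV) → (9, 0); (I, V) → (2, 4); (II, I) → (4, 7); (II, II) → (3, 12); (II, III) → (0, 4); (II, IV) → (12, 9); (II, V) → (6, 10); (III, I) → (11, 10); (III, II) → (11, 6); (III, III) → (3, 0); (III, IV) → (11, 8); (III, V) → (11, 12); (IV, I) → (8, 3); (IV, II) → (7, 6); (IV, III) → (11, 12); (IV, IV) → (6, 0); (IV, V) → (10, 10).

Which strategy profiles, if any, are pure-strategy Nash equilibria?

(III, V) and (IV, III)

A profile is a Nash equilibrium when each player is best-responding to the other.
Firm A's best responses — vs I: III (payoff 11); vs II: I (payoff 12); vs III: IV (payoff 11); vs IV: II (payoff 12); vs V: III (payoff 11).
Firm B's best responses — vs I: III (payoff 9); vs II: II (payoff 12); vs III: V (payoff 12); vs IV: III (payoff 12).
Mutual best responses occur at (III, V) and (IV, III); at each, neither player gains by switching.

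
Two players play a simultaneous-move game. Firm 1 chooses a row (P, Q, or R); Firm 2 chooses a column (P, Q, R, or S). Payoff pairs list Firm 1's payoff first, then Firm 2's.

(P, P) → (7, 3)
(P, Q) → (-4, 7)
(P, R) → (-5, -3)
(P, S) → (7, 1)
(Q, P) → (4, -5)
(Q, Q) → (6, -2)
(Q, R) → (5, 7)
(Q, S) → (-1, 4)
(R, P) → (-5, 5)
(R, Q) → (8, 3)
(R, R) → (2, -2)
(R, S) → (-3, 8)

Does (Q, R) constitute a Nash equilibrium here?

Yes

Holding Firm 2 at R: Firm 1 gets 5 from Q, versus -5 from P, 2 from R. No profitable deviation for Firm 1.
Holding Firm 1 at Q: Firm 2 gets 7 from R, versus -5 from P, -2 from Q, 4 from S. No profitable deviation for Firm 2 either.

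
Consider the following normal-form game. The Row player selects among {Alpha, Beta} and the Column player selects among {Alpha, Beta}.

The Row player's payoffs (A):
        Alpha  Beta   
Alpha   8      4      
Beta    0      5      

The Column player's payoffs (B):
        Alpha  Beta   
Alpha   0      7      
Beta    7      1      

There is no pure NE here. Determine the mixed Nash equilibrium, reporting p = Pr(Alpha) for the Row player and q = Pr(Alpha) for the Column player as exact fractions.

p = 6/13, q = 1/9

In a mixed NE each player is indifferent between their pure strategies, so the opponent's mix sets the indifference.
The Column player indifferent between Alpha and Beta: p·0 + (1−p)·7 = p·7 + (1−p)·1 ⟹ 7 + (-7)p = 1 + 6p ⟹ p = 6/13.
The Row player indifferent between Alpha and Beta: q·8 + (1−q)·4 = q·0 + (1−q)·5 ⟹ 4 + 4q = 5 + (-5)q ⟹ q = 1/9.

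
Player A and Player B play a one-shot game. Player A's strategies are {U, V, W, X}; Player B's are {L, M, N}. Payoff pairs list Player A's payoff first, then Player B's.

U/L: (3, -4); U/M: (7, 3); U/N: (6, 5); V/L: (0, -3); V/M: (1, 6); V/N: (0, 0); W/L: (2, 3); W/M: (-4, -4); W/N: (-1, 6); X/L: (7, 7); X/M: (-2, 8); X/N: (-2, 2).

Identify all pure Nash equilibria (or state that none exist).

(U, N)

Find each player's best response to every opponent strategy; NE are the intersections.
Player A's best responses — vs L: X (payoff 7); vs M: U (payoff 7); vs N: U (payoff 6).
Player B's best responses — vs U: N (payoff 5); vs V: M (payoff 6); vs W: N (payoff 6); vs X: M (payoff 8).
The only mutual best response is (U, N); neither player gains by switching there.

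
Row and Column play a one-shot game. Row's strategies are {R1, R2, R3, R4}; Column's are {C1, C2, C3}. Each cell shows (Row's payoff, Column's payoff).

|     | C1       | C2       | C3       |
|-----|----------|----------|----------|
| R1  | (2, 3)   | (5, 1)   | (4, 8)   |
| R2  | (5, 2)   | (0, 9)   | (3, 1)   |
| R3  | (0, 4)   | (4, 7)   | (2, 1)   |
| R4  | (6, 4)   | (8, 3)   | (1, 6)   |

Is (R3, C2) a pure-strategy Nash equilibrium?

Holding Column at C2: Row gets 4 from R3 but could get 8 by switching to R4. Row has a profitable deviation.

No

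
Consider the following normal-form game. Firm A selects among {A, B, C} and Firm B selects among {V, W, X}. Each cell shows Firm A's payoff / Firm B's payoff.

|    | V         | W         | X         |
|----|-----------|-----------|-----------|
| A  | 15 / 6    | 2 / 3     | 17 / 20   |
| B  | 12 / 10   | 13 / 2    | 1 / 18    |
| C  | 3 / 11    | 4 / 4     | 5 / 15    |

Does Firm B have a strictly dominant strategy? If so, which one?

X

A strategy is strictly dominant if it gives Firm B a strictly higher payoff than every other strategy, against every choice by the opponent.
X strictly dominates: vs A: 20 > each of {6, 3}; vs B: 18 > each of {10, 2}; vs C: 15 > each of {11, 4}.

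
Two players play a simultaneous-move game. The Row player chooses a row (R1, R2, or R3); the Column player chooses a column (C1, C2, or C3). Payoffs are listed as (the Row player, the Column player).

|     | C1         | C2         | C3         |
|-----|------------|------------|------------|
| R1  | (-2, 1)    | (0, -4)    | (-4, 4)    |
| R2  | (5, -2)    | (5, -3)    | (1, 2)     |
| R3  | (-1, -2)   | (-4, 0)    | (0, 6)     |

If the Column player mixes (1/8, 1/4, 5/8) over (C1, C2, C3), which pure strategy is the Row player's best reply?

R2

The Row player's best reply maximizes expected payoff against the mix.
R1: (1/8)·(-2) + (1/4)·0 + (5/8)·(-4) = -11/4
R2: (1/8)·5 + (1/4)·5 + (5/8)·1 = 5/2
R3: (1/8)·(-1) + (1/4)·(-4) + (5/8)·0 = -9/8
Highest expected payoff is 5/2, from R2.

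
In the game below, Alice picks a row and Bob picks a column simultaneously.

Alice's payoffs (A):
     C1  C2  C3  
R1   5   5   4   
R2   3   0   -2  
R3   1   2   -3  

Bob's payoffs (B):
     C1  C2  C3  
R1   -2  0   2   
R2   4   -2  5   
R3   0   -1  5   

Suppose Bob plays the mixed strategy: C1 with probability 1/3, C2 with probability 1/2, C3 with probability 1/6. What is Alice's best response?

R1

Compute Alice's expected payoff from each pure strategy against the given mix.
R1: (1/3)·5 + (1/2)·5 + (1/6)·4 = 29/6
R2: (1/3)·3 + (1/2)·0 + (1/6)·(-2) = 2/3
R3: (1/3)·1 + (1/2)·2 + (1/6)·(-3) = 5/6
Highest expected payoff is 29/6, from R1.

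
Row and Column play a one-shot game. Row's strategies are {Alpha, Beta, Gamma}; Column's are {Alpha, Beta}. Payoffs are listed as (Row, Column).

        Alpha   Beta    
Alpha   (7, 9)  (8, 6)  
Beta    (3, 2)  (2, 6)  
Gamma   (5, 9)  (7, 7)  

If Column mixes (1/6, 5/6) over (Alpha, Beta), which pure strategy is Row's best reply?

Compute Row's expected payoff from each pure strategy against the given mix.
Alpha: (1/6)·7 + (5/6)·8 = 47/6
Beta: (1/6)·3 + (5/6)·2 = 13/6
Gamma: (1/6)·5 + (5/6)·7 = 20/3
Highest expected payoff is 47/6, from Alpha.

Alpha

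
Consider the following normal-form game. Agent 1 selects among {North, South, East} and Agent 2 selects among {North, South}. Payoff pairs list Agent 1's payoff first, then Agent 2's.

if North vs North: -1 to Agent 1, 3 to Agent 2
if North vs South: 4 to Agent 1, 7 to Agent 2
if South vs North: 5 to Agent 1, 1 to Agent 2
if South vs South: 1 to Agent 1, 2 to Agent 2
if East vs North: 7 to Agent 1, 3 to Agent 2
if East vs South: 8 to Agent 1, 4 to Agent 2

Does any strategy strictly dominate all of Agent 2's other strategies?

Check whether one of Agent 2's strategies beats all alternatives regardless of what the opponent does.
South strictly dominates: vs North: 7 > 3; vs South: 2 > 1; vs East: 4 > 3.

South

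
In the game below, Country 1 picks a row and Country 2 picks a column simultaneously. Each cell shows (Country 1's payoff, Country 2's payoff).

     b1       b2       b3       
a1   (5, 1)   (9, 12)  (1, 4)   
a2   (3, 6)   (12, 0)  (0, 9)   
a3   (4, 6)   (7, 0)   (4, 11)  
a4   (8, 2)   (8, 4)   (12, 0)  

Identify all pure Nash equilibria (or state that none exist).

No pure-strategy Nash equilibrium

Find each player's best response to every opponent strategy; NE are the intersections.
Country 1's best responses — vs b1: a4 (payoff 8); vs b2: a2 (payoff 12); vs b3: a4 (payoff 12).
Country 2's best responses — vs a1: b2 (payoff 12); vs a2: b3 (payoff 9); vs a3: b3 (payoff 11); vs a4: b2 (payoff 4).
No cell has both players best-responding. For instance, Country 1's best reply to b1 is a4, but against a4 Country 2 prefers b2 over b1.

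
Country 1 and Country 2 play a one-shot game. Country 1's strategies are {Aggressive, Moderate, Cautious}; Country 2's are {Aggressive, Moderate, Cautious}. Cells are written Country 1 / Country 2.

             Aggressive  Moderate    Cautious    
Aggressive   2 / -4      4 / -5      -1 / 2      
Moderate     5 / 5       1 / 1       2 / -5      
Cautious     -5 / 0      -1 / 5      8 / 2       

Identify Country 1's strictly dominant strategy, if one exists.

None

A strategy is strictly dominant if it gives Country 1 a strictly higher payoff than every other strategy, against every choice by the opponent.
Aggressive is not dominant: against Aggressive, Moderate gives 5 > 2.
Moderate is not dominant: against Moderate, Aggressive gives 4 > 1.
Cautious is not dominant: against Aggressive, Aggressive gives 2 > -5.
No single strategy is best against every opponent action.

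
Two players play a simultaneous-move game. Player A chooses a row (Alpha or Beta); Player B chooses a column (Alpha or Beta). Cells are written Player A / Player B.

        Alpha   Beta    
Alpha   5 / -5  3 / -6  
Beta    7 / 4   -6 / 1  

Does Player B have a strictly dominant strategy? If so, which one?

Alpha

A strategy is strictly dominant if it gives Player B a strictly higher payoff than every other strategy, against every choice by the opponent.
Alpha strictly dominates: vs Alpha: -5 > -6; vs Beta: 4 > 1.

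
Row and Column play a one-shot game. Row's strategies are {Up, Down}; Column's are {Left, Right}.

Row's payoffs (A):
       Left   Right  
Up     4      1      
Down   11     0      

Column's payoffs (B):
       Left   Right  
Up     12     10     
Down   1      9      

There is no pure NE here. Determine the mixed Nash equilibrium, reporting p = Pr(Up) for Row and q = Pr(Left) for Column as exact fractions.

In a mixed NE each player is indifferent between their pure strategies, so the opponent's mix sets the indifference.
Column indifferent between Left and Right: p·12 + (1−p)·1 = p·10 + (1−p)·9 ⟹ 1 + 11p = 9 + 1p ⟹ p = 4/5.
Row indifferent between Up and Down: q·4 + (1−q)·1 = q·11 + (1−q)·0 ⟹ 1 + 3q = 0 + 11q ⟹ q = 1/8.

p = 4/5, q = 1/8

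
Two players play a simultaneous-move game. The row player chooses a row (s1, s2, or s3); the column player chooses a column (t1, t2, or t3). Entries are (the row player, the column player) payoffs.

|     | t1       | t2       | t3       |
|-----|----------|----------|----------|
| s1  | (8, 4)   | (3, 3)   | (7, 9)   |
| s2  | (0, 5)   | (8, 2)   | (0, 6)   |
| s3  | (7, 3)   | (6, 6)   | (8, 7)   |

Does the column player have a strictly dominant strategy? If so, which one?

t3

A strategy is strictly dominant if it gives the column player a strictly higher payoff than every other strategy, against every choice by the opponent.
t3 strictly dominates: vs s1: 9 > each of {4, 3}; vs s2: 6 > each of {5, 2}; vs s3: 7 > each of {3, 6}.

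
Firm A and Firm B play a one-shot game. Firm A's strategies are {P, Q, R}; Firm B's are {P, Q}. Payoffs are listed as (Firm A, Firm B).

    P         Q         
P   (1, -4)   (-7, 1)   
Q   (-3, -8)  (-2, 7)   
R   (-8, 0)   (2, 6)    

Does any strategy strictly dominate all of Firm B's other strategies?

Q

A strategy is strictly dominant if it gives Firm B a strictly higher payoff than every other strategy, against every choice by the opponent.
Q strictly dominates: vs P: 1 > -4; vs Q: 7 > -8; vs R: 6 > 0.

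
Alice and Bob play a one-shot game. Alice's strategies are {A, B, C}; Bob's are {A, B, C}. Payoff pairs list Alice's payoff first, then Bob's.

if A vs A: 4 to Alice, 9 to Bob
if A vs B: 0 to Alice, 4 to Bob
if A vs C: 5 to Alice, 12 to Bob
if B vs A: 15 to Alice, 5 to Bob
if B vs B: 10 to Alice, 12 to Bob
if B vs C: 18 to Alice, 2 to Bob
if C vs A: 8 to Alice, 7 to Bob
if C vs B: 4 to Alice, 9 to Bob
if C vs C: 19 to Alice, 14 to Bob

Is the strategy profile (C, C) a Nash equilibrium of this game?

Yes

Holding Bob at C: Alice gets 19 from C, versus 5 from A, 18 from B. No profitable deviation for Alice.
Holding Alice at C: Bob gets 14 from C, versus 7 from A, 9 from B. No profitable deviation for Bob either.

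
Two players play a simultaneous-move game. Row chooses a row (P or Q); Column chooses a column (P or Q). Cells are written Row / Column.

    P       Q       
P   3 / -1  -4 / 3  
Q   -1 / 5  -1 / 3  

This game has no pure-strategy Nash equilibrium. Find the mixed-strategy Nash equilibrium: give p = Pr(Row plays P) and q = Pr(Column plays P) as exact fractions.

p = 1/3, q = 3/7

Each player's mixing probability is pinned down by making the *other* player indifferent.
Column indifferent between P and Q: p·(-1) + (1−p)·5 = p·3 + (1−p)·3 ⟹ 5 + (-6)p = 3 + 0p ⟹ p = 1/3.
Row indifferent between P and Q: q·3 + (1−q)·(-4) = q·(-1) + (1−q)·(-1) ⟹ (-4) + 7q = (-1) + 0q ⟹ q = 3/7.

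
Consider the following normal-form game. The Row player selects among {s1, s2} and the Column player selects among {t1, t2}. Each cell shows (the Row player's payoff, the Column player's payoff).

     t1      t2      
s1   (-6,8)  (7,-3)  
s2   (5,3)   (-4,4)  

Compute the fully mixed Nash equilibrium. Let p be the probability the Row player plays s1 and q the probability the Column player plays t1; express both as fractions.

p = 1/12, q = 1/2

Each player's mixing probability is pinned down by making the *other* player indifferent.
The Column player indifferent between t1 and t2: p·8 + (1−p)·3 = p·(-3) + (1−p)·4 ⟹ 3 + 5p = 4 + (-7)p ⟹ p = 1/12.
The Row player indifferent between s1 and s2: q·(-6) + (1−q)·7 = q·5 + (1−q)·(-4) ⟹ 7 + (-13)q = (-4) + 9q ⟹ q = 1/2.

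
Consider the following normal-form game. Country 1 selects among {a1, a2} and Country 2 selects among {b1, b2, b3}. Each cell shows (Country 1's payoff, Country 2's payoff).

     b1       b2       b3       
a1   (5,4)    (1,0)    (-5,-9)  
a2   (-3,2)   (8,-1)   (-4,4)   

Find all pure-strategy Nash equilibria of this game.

(a1, b1) and (a2, b3)

Check mutual best responses: a cell is a NE iff neither player can gain by unilaterally deviating.
Country 1's best responses — vs b1: a1 (payoff 5); vs b2: a2 (payoff 8); vs b3: a2 (payoff -4).
Country 2's best responses — vs a1: b1 (payoff 4); vs a2: b3 (payoff 4).
Mutual best responses occur at (a1, b1) and (a2, b3); at each, neither player gains by switching.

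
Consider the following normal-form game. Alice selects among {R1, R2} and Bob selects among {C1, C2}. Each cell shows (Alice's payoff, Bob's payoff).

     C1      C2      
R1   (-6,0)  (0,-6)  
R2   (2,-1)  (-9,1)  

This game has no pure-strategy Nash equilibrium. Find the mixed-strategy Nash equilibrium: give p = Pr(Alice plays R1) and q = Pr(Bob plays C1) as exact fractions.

In a mixed NE each player is indifferent between their pure strategies, so the opponent's mix sets the indifference.
Bob indifferent between C1 and C2: p·0 + (1−p)·(-1) = p·(-6) + (1−p)·1 ⟹ (-1) + 1p = 1 + (-7)p ⟹ p = 1/4.
Alice indifferent between R1 and R2: q·(-6) + (1−q)·0 = q·2 + (1−q)·(-9) ⟹ 0 + (-6)q = (-9) + 11q ⟹ q = 9/17.

p = 1/4, q = 9/17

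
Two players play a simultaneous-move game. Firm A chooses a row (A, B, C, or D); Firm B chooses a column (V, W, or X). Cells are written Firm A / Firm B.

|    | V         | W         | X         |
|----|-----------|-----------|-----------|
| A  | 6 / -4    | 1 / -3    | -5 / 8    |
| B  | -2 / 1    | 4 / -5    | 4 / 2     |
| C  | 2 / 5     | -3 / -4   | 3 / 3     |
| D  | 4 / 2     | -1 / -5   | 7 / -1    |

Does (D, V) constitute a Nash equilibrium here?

No

Holding Firm B at V: Firm A gets 4 from D but could get 6 by switching to A. Firm A has a profitable deviation.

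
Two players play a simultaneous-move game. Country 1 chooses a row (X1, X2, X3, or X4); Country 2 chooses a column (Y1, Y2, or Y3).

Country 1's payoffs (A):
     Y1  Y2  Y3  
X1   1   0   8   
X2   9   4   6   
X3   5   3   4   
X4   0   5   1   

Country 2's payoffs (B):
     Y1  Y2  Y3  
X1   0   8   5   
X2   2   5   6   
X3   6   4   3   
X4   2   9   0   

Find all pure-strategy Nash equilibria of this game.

(X4, Y2)

Find each player's best response to every opponent strategy; NE are the intersections.
Country 1's best responses — vs Y1: X2 (payoff 9); vs Y2: X4 (payoff 5); vs Y3: X1 (payoff 8).
Country 2's best responses — vs X1: Y2 (payoff 8); vs X2: Y3 (payoff 6); vs X3: Y1 (payoff 6); vs X4: Y2 (payoff 9).
The only mutual best response is (X4, Y2); neither player gains by switching there.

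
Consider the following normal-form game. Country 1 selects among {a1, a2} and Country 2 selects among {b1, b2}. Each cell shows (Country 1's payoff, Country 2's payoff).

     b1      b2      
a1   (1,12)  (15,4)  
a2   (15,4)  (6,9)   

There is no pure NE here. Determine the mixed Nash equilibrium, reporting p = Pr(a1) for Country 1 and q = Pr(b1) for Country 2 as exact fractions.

p = 5/13, q = 9/23

Each player's mixing probability is pinned down by making the *other* player indifferent.
Country 2 indifferent between b1 and b2: p·12 + (1−p)·4 = p·4 + (1−p)·9 ⟹ 4 + 8p = 9 + (-5)p ⟹ p = 5/13.
Country 1 indifferent between a1 and a2: q·1 + (1−q)·15 = q·15 + (1−q)·6 ⟹ 15 + (-14)q = 6 + 9q ⟹ q = 9/23.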